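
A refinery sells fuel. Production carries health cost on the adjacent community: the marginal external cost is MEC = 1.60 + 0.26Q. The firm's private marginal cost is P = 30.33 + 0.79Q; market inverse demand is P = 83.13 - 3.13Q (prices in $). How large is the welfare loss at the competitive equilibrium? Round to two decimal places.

Market equilibrium (private): 30.33 + 0.79Q = 83.13 - 3.13Q → Q_m = 13.4694.
Social marginal cost = private MC + MEC = 31.93 + 1.05Q.
Set SMC = demand: 31.93 + 1.05Q = 83.13 - 3.13Q → Q* = 12.2488.
Between Q* and Q_m the wedge SMC − demand runs linearly from 0 to MEC(Q_m), so the loss is a triangle.
DWL = ½ × 1.2206 × 5.1020 = 3.1138.

DWL = $3.11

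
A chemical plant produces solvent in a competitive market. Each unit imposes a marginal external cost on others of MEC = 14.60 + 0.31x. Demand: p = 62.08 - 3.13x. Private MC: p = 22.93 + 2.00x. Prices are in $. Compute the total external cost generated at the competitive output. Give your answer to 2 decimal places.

Market equilibrium (private): 22.93 + 2.00x = 62.08 - 3.13x → x_m = 7.6316.
Total external cost = ∫₀^{x_m} (14.60 + 0.31x) dx = 14.60×7.6316 + ½×0.31×7.6316² = 120.4488.

$120.45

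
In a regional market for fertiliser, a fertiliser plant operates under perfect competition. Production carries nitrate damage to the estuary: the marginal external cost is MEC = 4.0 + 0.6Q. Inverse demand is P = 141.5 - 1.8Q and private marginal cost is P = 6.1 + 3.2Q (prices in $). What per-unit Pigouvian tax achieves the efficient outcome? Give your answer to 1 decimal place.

tax = $18.1 per unit

Social marginal cost = private MC + MEC = 10.1 + 3.8Q.
Set SMC = demand: 10.1 + 3.8Q = 141.5 - 1.8Q → Q* = 23.4643.
The Pigouvian tax equals MEC at Q*: 4.0 + 0.6×23.4643 = 18.0786.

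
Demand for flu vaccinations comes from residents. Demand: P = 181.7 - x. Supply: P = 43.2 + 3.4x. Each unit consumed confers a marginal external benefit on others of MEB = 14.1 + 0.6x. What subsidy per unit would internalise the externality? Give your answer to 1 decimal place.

subsidy = 38.2 per unit

Social marginal benefit = demand + MEB = 195.8 - 0.4x.
Set SMB = MC: 195.8 - 0.4x = 43.2 + 3.4x → x* = 40.1579.
The Pigouvian subsidy equals MEB at x*: 14.1 + 0.6×40.1579 = 38.1947.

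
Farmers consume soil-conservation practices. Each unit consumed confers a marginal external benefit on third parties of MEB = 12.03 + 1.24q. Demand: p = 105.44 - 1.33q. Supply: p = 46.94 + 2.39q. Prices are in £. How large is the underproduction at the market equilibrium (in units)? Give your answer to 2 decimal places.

Market equilibrium (private): 46.94 + 2.39q = 105.44 - 1.33q → q_m = 15.7258.
Social marginal benefit = demand + MEB = 117.47 - 0.09q.
Set SMB = MC: 117.47 - 0.09q = 46.94 + 2.39q → q* = 28.4395.
Gap = |15.7258 − 28.4395| = 12.7137.

12.71 units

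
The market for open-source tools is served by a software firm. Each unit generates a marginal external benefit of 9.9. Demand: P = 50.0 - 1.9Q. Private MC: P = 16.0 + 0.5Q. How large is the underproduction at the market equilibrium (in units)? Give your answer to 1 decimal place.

Market equilibrium (private): 16.0 + 0.5Q = 50.0 - 1.9Q → Q_m = 14.1667.
Social marginal cost = private MC − MEB = 6.1 + 0.5Q.
Set SMC = demand: 6.1 + 0.5Q = 50.0 - 1.9Q → Q* = 18.2917.
Gap = |14.1667 − 18.2917| = 4.1250.

4.1 units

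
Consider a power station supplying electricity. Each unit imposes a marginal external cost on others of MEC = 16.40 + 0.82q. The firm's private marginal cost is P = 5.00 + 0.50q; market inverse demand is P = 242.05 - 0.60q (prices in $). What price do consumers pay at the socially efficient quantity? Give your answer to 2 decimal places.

Social marginal cost = private MC + MEC = 21.40 + 1.32q.
Set SMC = demand: 21.40 + 1.32q = 242.05 - 0.60q → q* = 114.9219.
Consumer price on the demand curve at q*: 242.05 − 0.60×114.9219 = 173.0969.

P = $173.10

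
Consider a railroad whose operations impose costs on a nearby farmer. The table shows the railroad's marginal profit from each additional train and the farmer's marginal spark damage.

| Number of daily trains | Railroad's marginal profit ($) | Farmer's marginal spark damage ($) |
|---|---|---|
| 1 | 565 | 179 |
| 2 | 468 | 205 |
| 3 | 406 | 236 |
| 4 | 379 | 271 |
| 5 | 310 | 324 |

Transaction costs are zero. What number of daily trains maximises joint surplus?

Bargaining reaches the level where marginal profit last exceeds marginal spark damage.
That holds through level 4 (379 ≥ 271) but not at 5 (310 < 324).

4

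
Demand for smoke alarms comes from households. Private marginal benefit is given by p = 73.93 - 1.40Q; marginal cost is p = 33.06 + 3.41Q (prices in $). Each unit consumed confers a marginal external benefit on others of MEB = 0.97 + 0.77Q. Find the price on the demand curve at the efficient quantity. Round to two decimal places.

Social marginal benefit = demand + MEB = 74.90 - 0.63Q.
Set SMB = MC: 74.90 - 0.63Q = 33.06 + 3.41Q → Q* = 10.3564.
Consumer price on the demand curve at Q*: 73.93 − 1.40×10.3564 = 59.4310.

P = $59.43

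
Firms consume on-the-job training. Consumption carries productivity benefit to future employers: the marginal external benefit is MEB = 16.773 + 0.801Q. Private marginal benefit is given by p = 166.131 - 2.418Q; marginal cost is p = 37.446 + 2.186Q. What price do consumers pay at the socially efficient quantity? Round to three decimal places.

P = 73.647

Social marginal benefit = demand + MEB = 182.904 - 1.617Q.
Set SMB = MC: 182.904 - 1.617Q = 37.446 + 2.186Q → Q* = 38.2482.
Consumer price on the demand curve at Q*: 166.131 − 2.418×38.2482 = 73.6469.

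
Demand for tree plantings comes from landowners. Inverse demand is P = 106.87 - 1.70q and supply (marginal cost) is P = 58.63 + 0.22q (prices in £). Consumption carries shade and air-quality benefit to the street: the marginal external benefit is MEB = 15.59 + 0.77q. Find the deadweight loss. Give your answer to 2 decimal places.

DWL = £530.67

Market equilibrium (private): 58.63 + 0.22q = 106.87 - 1.70q → q_m = 25.1250.
Social marginal benefit = demand + MEB = 122.46 - 0.93q.
Set SMB = MC: 122.46 - 0.93q = 58.63 + 0.22q → q* = 55.5043.
Between q* and q_m the wedge SMB − MC runs linearly from 0 to MEB(q_m), so the loss is a triangle.
DWL = ½ × 30.3793 × 34.9363 = 530.6702.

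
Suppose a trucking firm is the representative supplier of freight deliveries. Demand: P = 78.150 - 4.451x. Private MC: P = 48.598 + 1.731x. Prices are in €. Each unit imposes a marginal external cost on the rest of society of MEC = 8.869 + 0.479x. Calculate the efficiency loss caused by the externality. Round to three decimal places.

DWL = €9.347

Market equilibrium (private): 48.598 + 1.731x = 78.150 - 4.451x → x_m = 4.7803.
Social marginal cost = private MC + MEC = 57.467 + 2.210x.
Set SMC = demand: 57.467 + 2.210x = 78.150 - 4.451x → x* = 3.1051.
Height of the DWL triangle at x_m is SMC(x_m) − demand(x_m) = MEC(x_m) = 11.1588.
DWL = ½ × 1.6752 × 11.1588 = 9.3466.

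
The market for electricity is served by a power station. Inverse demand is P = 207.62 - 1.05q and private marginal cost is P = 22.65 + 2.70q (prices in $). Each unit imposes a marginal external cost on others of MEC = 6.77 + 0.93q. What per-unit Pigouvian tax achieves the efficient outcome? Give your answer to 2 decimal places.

tax = $42.18 per unit

Social marginal cost = private MC + MEC = 29.42 + 3.63q.
Set SMC = demand: 29.42 + 3.63q = 207.62 - 1.05q → q* = 38.0769.
The Pigouvian tax equals MEC at q*: 6.77 + 0.93×38.0769 = 42.1815.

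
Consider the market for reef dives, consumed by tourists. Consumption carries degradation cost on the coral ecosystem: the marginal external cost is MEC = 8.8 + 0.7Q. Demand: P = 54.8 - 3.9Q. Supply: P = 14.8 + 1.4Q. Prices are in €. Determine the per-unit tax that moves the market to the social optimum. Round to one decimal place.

tax = €12.4 per unit

Social marginal benefit = demand − MEC = 46.0 - 4.6Q.
Set SMB = MC: 46.0 - 4.6Q = 14.8 + 1.4Q → Q* = 5.2000.
The Pigouvian tax equals MEC at Q*: 8.8 + 0.7×5.2000 = 12.4400.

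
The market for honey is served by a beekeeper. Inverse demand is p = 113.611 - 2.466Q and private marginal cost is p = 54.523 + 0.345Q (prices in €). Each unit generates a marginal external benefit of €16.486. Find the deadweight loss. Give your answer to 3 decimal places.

Market equilibrium (private): 54.523 + 0.345Q = 113.611 - 2.466Q → Q_m = 21.0203.
Social marginal cost = private MC − MEB = 38.037 + 0.345Q.
Set SMC = demand: 38.037 + 0.345Q = 113.611 - 2.466Q → Q* = 26.8851.
Between Q* and Q_m the wedge demand − SMC runs linearly from 0 to MEB(Q_m), so the loss is a triangle.
DWL = ½ × 5.8648 × 16.4860 = 48.3435.

DWL = €48.344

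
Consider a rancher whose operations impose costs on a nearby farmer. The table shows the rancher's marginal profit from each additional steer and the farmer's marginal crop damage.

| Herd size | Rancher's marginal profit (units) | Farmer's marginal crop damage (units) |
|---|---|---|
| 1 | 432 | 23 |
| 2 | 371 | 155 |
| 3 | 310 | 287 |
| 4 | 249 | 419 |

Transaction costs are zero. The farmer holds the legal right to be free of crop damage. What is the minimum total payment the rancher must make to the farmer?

Efficient level: marginal profit ≥ marginal crop damage through level 3, so k* = 3.
With the farmer holding the right, the rancher must at least compensate total damage at k*: 23 + 155 + 287 = 465.

465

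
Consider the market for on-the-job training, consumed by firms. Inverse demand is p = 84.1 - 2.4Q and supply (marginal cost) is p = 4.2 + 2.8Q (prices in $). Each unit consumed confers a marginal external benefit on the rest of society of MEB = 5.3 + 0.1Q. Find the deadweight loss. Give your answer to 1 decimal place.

Market equilibrium (private): 4.2 + 2.8Q = 84.1 - 2.4Q → Q_m = 15.3654.
Social marginal benefit = demand + MEB = 89.4 - 2.3Q.
Set SMB = MC: 89.4 - 2.3Q = 4.2 + 2.8Q → Q* = 16.7059.
The loss is the area between SMB and MC from Q* to Q_m; with linear curves that's a triangle of height MEB(Q_m).
DWL = ½ × 1.3405 × 6.8365 = 4.5822.

DWL = $4.6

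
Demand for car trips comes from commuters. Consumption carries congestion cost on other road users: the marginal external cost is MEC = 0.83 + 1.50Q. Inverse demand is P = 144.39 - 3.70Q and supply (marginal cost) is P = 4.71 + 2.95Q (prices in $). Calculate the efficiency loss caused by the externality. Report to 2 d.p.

Market equilibrium (private): 4.71 + 2.95Q = 144.39 - 3.70Q → Q_m = 21.0045.
Social marginal benefit = demand − MEC = 143.56 - 5.20Q.
Set SMB = MC: 143.56 - 5.20Q = 4.71 + 2.95Q → Q* = 17.0368.
Between Q* and Q_m the wedge MC − SMB runs linearly from 0 to MEC(Q_m), so the loss is a triangle.
DWL = ½ × 3.9677 × 32.3368 = 64.1514.

DWL = $64.15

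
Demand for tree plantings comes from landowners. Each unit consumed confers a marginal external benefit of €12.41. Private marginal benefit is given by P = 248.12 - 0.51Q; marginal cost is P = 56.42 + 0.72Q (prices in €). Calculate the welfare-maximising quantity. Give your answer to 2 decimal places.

Social marginal benefit = demand + MEB = 260.53 - 0.51Q.
Set SMB = MC: 260.53 - 0.51Q = 56.42 + 0.72Q → Q* = 165.9431.

Q* = 165.94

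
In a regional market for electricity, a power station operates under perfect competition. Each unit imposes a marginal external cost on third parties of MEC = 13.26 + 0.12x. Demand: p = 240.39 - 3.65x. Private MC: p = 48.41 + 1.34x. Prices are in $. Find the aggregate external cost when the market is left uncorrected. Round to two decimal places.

$598.96

Market equilibrium (private): 48.41 + 1.34x = 240.39 - 3.65x → x_m = 38.4729.
Total external cost = ∫₀^{x_m} (13.26 + 0.12x) dx = 13.26×38.4729 + ½×0.12×38.4729² = 598.9605.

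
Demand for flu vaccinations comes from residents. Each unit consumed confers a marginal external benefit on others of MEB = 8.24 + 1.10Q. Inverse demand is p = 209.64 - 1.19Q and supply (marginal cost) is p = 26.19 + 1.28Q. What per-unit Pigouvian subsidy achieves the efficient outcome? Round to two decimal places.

subsidy = 162.15 per unit

Social marginal benefit = demand + MEB = 217.88 - 0.09Q.
Set SMB = MC: 217.88 - 0.09Q = 26.19 + 1.28Q → Q* = 139.9197.
The Pigouvian subsidy equals MEB at Q*: 8.24 + 1.10×139.9197 = 162.1517.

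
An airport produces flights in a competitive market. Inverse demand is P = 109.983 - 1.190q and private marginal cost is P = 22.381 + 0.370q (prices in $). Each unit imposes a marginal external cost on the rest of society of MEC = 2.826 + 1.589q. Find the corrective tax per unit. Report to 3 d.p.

Social marginal cost = private MC + MEC = 25.207 + 1.959q.
Set SMC = demand: 25.207 + 1.959q = 109.983 - 1.190q → q* = 26.9216.
The Pigouvian tax equals MEC at q*: 2.826 + 1.589×26.9216 = 45.6044.

tax = $45.604 per unit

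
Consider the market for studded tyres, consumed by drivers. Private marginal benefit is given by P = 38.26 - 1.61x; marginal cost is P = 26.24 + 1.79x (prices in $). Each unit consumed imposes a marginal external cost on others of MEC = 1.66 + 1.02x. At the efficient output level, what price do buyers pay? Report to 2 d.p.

Social marginal benefit = demand − MEC = 36.60 - 2.63x.
Set SMB = MC: 36.60 - 2.63x = 26.24 + 1.79x → x* = 2.3439.
Consumer price on the demand curve at x*: 38.26 − 1.61×2.3439 = 34.4863.

P = $34.49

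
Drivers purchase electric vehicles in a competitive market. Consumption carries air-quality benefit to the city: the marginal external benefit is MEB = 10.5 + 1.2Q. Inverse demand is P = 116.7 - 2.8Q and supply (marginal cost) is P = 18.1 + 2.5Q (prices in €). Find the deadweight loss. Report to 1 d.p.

DWL = €131.4

Market equilibrium (private): 18.1 + 2.5Q = 116.7 - 2.8Q → Q_m = 18.6038.
Social marginal benefit = demand + MEB = 127.2 - 1.6Q.
Set SMB = MC: 127.2 - 1.6Q = 18.1 + 2.5Q → Q* = 26.6098.
Between Q* and Q_m the wedge SMB − MC runs linearly from 0 to MEB(Q_m), so the loss is a triangle.
DWL = ½ × 8.0060 × 32.8245 = 131.3965.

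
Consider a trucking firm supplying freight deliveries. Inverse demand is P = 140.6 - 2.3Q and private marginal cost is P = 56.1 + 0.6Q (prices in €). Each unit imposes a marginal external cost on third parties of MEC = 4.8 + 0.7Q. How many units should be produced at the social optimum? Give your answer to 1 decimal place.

Q* = 22.1

Social marginal cost = private MC + MEC = 60.9 + 1.3Q.
Set SMC = demand: 60.9 + 1.3Q = 140.6 - 2.3Q → Q* = 22.1389.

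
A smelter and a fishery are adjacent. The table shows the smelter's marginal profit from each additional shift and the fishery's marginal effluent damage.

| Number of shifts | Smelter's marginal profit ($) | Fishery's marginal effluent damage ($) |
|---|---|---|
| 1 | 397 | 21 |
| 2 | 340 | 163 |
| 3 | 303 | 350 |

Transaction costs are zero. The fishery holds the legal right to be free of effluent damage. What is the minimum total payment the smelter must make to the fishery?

$184

Efficient level: marginal profit ≥ marginal effluent damage through level 2, so k* = 2.
With the fishery holding the right, the smelter must at least compensate total damage at k*: 21 + 163 = 184.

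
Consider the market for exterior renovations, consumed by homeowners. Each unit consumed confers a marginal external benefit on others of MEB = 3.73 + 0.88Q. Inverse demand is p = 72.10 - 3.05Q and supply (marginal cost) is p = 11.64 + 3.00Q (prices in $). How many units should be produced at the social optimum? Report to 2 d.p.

Q* = 12.42

Social marginal benefit = demand + MEB = 75.83 - 2.17Q.
Set SMB = MC: 75.83 - 2.17Q = 11.64 + 3.00Q → Q* = 12.4159.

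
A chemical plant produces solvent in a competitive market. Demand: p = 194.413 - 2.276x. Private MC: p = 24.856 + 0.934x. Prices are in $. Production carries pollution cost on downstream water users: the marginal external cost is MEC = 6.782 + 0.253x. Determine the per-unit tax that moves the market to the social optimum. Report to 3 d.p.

tax = $18.674 per unit

Social marginal cost = private MC + MEC = 31.638 + 1.187x.
Set SMC = demand: 31.638 + 1.187x = 194.413 - 2.276x → x* = 47.0040.
The Pigouvian tax equals MEC at x*: 6.782 + 0.253×47.0040 = 18.6740.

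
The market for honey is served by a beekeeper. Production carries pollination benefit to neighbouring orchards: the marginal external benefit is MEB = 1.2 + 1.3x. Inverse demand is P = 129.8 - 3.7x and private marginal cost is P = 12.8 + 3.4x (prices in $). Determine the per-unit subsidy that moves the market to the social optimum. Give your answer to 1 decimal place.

subsidy = $27.7 per unit

Social marginal cost = private MC − MEB = 11.6 + 2.1x.
Set SMC = demand: 11.6 + 2.1x = 129.8 - 3.7x → x* = 20.3793.
The Pigouvian subsidy equals MEB at x*: 1.2 + 1.3×20.3793 = 27.6931.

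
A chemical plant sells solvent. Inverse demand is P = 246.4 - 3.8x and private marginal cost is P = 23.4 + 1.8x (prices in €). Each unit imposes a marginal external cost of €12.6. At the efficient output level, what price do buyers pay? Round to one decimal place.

P = €103.6

Social marginal cost = private MC + MEC = 36.0 + 1.8x.
Set SMC = demand: 36.0 + 1.8x = 246.4 - 3.8x → x* = 37.5714.
Consumer price on the demand curve at x*: 246.4 − 3.8×37.5714 = 103.6287.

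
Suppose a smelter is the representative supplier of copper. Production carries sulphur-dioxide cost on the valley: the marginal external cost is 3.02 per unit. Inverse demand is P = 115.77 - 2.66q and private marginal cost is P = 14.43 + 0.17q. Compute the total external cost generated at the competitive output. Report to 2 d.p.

108.14

Market equilibrium (private): 14.43 + 0.17q = 115.77 - 2.66q → q_m = 35.8092.
Total external cost = MEC × q_m = 3.02 × 35.8092 = 108.1438.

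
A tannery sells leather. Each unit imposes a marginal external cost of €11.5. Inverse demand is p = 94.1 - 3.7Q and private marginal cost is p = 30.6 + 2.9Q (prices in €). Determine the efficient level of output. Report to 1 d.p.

Social marginal cost = private MC + MEC = 42.1 + 2.9Q.
Set SMC = demand: 42.1 + 2.9Q = 94.1 - 3.7Q → Q* = 7.8788.

Q* = 7.9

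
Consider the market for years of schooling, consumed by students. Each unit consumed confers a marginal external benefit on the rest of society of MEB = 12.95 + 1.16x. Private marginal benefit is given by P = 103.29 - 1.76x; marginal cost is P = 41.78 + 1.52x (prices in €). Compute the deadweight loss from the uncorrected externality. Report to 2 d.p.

DWL = €284.04

Market equilibrium (private): 41.78 + 1.52x = 103.29 - 1.76x → x_m = 18.7530.
Social marginal benefit = demand + MEB = 116.24 - 0.60x.
Set SMB = MC: 116.24 - 0.60x = 41.78 + 1.52x → x* = 35.1226.
The welfare-loss triangle has base |x_m − x*| and height MEB(x_m) (the vertical gap between SMB and MC is zero at x* and MEB at x_m).
DWL = ½ × 16.3696 × 34.7035 = 284.0412.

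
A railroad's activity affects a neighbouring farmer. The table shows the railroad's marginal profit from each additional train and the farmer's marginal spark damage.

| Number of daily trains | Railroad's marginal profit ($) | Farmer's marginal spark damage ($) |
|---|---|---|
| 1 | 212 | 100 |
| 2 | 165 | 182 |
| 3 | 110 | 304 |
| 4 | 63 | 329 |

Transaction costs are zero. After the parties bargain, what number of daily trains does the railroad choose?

Bargaining reaches the level where marginal profit last exceeds marginal spark damage.
That holds through level 1 (212 ≥ 100) but not at 2 (165 < 182).

1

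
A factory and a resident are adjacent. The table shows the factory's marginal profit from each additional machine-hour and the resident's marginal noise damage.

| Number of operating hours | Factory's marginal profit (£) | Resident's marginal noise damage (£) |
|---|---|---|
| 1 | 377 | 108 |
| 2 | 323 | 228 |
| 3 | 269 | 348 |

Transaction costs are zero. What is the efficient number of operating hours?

2

Bargaining reaches the level where marginal profit last exceeds marginal noise damage.
That holds through level 2 (323 ≥ 228) but not at 3 (269 < 348).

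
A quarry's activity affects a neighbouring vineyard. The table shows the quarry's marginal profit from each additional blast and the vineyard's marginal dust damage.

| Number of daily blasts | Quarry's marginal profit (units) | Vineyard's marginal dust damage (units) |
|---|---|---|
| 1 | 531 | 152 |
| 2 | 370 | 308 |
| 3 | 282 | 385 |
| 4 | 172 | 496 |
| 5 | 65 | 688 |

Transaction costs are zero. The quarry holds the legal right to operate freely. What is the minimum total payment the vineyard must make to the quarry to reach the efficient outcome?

519

Left alone the quarry would choose level 5 (marginal profit stays positive).
Efficient level: k* = 2 (marginal profit ≥ marginal dust damage through 2).
The vineyard must at least cover the quarry's forgone profit from cutting 5→2: 282 + 172 + 65 = 519.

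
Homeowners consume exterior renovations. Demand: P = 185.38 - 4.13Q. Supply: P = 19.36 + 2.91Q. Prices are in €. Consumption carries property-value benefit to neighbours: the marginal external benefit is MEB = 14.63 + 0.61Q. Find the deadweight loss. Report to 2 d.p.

Market equilibrium (private): 19.36 + 2.91Q = 185.38 - 4.13Q → Q_m = 23.5824.
Social marginal benefit = demand + MEB = 200.01 - 3.52Q.
Set SMB = MC: 200.01 - 3.52Q = 19.36 + 2.91Q → Q* = 28.0949.
Between Q* and Q_m the wedge SMB − MC runs linearly from 0 to MEB(Q_m), so the loss is a triangle.
DWL = ½ × 4.5125 × 29.0153 = 65.4658.

DWL = €65.47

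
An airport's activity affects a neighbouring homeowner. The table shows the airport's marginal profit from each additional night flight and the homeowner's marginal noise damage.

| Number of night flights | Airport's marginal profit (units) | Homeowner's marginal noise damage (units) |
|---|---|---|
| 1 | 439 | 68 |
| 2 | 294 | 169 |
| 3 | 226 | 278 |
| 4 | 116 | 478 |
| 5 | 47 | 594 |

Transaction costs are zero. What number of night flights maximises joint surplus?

Bargaining reaches the level where marginal profit last exceeds marginal noise damage.
That holds through level 2 (294 ≥ 169) but not at 3 (226 < 278).

2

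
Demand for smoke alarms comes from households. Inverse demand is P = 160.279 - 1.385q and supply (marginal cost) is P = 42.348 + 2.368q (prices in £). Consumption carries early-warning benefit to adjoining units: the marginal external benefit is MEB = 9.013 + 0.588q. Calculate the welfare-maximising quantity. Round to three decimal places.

q* = 40.109

Social marginal benefit = demand + MEB = 169.292 - 0.797q.
Set SMB = MC: 169.292 - 0.797q = 42.348 + 2.368q → q* = 40.1087.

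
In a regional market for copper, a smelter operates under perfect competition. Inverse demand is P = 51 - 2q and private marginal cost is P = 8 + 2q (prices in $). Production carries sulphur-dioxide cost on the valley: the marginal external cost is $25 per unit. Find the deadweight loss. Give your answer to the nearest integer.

Market equilibrium (private): 8 + 2q = 51 - 2q → q_m = 10.7500.
Social marginal cost = private MC + MEC = 33 + 2q.
Set SMC = demand: 33 + 2q = 51 - 2q → q* = 4.5000.
The loss is the area between SMC and demand from q* to q_m; with linear curves that's a triangle of height MEC(q_m).
DWL = ½ × 6.2500 × 25.0000 = 78.1250.

DWL = $78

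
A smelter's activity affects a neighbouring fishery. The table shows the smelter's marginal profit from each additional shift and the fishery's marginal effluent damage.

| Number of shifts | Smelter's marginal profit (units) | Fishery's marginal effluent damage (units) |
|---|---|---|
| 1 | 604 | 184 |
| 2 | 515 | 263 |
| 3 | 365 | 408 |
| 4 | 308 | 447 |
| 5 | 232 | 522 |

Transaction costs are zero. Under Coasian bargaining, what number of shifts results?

2

Bargaining reaches the level where marginal profit last exceeds marginal effluent damage.
That holds through level 2 (515 ≥ 263) but not at 3 (365 < 408).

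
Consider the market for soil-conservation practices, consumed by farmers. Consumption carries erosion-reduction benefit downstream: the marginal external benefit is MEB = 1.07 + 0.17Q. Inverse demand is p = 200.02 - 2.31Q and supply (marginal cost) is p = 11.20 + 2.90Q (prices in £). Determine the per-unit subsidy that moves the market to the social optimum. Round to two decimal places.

subsidy = £7.48 per unit

Social marginal benefit = demand + MEB = 201.09 - 2.14Q.
Set SMB = MC: 201.09 - 2.14Q = 11.20 + 2.90Q → Q* = 37.6766.
The Pigouvian subsidy equals MEB at Q*: 1.07 + 0.17×37.6766 = 7.4750.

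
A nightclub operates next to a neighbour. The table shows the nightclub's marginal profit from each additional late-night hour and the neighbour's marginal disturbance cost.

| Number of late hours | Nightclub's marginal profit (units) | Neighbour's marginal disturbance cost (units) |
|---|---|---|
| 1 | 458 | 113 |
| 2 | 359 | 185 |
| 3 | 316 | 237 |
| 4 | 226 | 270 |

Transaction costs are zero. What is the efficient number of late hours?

Bargaining reaches the level where marginal profit last exceeds marginal disturbance cost.
That holds through level 3 (316 ≥ 237) but not at 4 (226 < 270).

3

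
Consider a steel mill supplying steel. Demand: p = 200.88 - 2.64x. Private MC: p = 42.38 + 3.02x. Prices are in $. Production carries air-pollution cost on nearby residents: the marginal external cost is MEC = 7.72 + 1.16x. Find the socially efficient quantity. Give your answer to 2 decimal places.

Social marginal cost = private MC + MEC = 50.10 + 4.18x.
Set SMC = demand: 50.10 + 4.18x = 200.88 - 2.64x → x* = 22.1085.

x* = 22.11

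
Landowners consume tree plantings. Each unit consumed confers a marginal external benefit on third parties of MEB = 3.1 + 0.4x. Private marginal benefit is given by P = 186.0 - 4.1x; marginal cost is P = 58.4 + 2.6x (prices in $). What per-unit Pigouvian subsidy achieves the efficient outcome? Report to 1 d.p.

Social marginal benefit = demand + MEB = 189.1 - 3.7x.
Set SMB = MC: 189.1 - 3.7x = 58.4 + 2.6x → x* = 20.7460.
The Pigouvian subsidy equals MEB at x*: 3.1 + 0.4×20.7460 = 11.3984.

subsidy = $11.4 per unit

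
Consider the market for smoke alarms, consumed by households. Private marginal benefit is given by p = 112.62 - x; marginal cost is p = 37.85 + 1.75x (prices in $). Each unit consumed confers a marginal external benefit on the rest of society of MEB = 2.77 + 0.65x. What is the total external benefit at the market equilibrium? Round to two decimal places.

$315.57

Market equilibrium (private): 37.85 + 1.75x = 112.62 - x → x_m = 27.1891.
Total external benefit = ∫₀^{x_m} (2.77 + 0.65x) dx = 2.77×27.1891 + ½×0.65×27.1891² = 315.5691.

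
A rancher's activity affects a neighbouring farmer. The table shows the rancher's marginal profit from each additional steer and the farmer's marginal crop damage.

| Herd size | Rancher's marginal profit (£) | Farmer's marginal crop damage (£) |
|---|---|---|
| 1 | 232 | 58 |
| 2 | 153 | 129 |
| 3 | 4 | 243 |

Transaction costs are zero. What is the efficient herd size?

2

Bargaining reaches the level where marginal profit last exceeds marginal crop damage.
That holds through level 2 (153 ≥ 129) but not at 3 (4 < 243).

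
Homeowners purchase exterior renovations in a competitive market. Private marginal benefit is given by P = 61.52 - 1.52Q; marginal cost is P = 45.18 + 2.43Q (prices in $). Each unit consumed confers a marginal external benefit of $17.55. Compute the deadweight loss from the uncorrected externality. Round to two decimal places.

DWL = $38.99

Market equilibrium (private): 45.18 + 2.43Q = 61.52 - 1.52Q → Q_m = 4.1367.
Social marginal benefit = demand + MEB = 79.07 - 1.52Q.
Set SMB = MC: 79.07 - 1.52Q = 45.18 + 2.43Q → Q* = 8.5797.
The welfare-loss triangle has base |Q_m − Q*| and height MEB(Q_m) (the vertical gap between SMB and MC is zero at Q* and MEB at Q_m).
DWL = ½ × 4.4430 × 17.5500 = 38.9873.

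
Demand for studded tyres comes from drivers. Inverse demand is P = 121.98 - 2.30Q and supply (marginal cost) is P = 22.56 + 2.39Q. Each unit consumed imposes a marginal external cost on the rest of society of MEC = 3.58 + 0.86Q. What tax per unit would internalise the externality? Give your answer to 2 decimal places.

Social marginal benefit = demand − MEC = 118.40 - 3.16Q.
Set SMB = MC: 118.40 - 3.16Q = 22.56 + 2.39Q → Q* = 17.2685.
The Pigouvian tax equals MEC at Q*: 3.58 + 0.86×17.2685 = 18.4309.

tax = 18.43 per unit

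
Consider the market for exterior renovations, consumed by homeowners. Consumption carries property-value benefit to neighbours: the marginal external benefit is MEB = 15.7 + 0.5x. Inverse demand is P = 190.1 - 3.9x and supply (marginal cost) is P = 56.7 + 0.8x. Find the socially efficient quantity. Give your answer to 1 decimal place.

Social marginal benefit = demand + MEB = 205.8 - 3.4x.
Set SMB = MC: 205.8 - 3.4x = 56.7 + 0.8x → x* = 35.5000.

x* = 35.5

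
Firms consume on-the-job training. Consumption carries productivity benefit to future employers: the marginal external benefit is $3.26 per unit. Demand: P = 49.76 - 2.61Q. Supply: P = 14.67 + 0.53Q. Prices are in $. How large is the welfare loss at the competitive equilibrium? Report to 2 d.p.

Market equilibrium (private): 14.67 + 0.53Q = 49.76 - 2.61Q → Q_m = 11.1752.
Social marginal benefit = demand + MEB = 53.02 - 2.61Q.
Set SMB = MC: 53.02 - 2.61Q = 14.67 + 0.53Q → Q* = 12.2134.
The welfare-loss triangle has base |Q_m − Q*| and height MEB(Q_m) (the vertical gap between SMB and MC is zero at Q* and MEB at Q_m).
DWL = ½ × 1.0382 × 3.2600 = 1.6923.

DWL = $1.69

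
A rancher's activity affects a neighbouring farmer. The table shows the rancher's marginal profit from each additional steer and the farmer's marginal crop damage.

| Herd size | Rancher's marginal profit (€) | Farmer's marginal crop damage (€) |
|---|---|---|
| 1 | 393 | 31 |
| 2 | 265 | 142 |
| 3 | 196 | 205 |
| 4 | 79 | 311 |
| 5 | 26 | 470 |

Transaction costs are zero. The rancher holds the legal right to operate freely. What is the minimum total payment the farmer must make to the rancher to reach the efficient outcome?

€301

Left alone the rancher would choose level 5 (marginal profit stays positive).
Efficient level: k* = 2 (marginal profit ≥ marginal crop damage through 2).
The farmer must at least cover the rancher's forgone profit from cutting 5→2: 196 + 79 + 26 = 301.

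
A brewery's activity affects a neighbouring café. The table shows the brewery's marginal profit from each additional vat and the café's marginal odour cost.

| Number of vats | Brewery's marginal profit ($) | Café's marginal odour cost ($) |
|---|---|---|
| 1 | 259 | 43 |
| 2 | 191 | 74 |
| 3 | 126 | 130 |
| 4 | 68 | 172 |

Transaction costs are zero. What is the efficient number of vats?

2

Bargaining reaches the level where marginal profit last exceeds marginal odour cost.
That holds through level 2 (191 ≥ 74) but not at 3 (126 < 130).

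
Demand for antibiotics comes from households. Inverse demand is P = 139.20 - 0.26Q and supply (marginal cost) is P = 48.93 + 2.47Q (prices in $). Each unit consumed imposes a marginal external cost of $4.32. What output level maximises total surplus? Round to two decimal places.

Social marginal benefit = demand − MEC = 134.88 - 0.26Q.
Set SMB = MC: 134.88 - 0.26Q = 48.93 + 2.47Q → Q* = 31.4835.

Q* = 31.48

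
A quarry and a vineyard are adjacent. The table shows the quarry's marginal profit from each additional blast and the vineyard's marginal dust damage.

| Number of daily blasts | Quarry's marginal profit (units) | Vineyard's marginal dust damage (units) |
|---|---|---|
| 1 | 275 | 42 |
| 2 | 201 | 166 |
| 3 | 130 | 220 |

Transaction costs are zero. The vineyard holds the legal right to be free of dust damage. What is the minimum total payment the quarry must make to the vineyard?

Efficient level: marginal profit ≥ marginal dust damage through level 2, so k* = 2.
With the vineyard holding the right, the quarry must at least compensate total damage at k*: 42 + 166 = 208.

208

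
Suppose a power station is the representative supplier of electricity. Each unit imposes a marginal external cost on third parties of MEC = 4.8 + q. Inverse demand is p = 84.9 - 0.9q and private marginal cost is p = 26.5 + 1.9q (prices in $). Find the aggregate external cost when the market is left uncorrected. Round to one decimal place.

$317.6

Market equilibrium (private): 26.5 + 1.9q = 84.9 - 0.9q → q_m = 20.8571.
Total external cost = ∫₀^{q_m} (4.8 + 1.0q) dq = 4.8×20.8571 + ½×1.0×20.8571² = 317.6234.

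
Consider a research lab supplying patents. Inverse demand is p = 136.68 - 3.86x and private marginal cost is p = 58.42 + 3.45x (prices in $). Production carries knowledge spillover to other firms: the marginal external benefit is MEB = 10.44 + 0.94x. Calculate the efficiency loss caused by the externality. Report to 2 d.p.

Market equilibrium (private): 58.42 + 3.45x = 136.68 - 3.86x → x_m = 10.7059.
Social marginal cost = private MC − MEB = 47.98 + 2.51x.
Set SMC = demand: 47.98 + 2.51x = 136.68 - 3.86x → x* = 13.9246.
Height of the DWL triangle at x_m is demand(x_m) − SMC(x_m) = MEB(x_m) = 20.5035.
DWL = ½ × 3.2187 × 20.5035 = 32.9973.

DWL = $33.00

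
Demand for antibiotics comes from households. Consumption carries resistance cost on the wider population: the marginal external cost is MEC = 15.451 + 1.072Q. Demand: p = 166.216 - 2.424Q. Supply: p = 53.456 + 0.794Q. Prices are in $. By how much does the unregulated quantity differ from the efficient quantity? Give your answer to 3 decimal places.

12.358 units

Market equilibrium (private): 53.456 + 0.794Q = 166.216 - 2.424Q → Q_m = 35.0404.
Social marginal benefit = demand − MEC = 150.765 - 3.496Q.
Set SMB = MC: 150.765 - 3.496Q = 53.456 + 0.794Q → Q* = 22.6828.
Gap = |35.0404 − 22.6828| = 12.3576.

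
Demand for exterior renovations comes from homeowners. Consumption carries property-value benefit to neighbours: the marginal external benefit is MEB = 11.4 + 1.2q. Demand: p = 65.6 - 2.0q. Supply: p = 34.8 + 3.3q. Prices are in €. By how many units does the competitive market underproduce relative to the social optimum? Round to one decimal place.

4.5 units

Market equilibrium (private): 34.8 + 3.3q = 65.6 - 2.0q → q_m = 5.8113.
Social marginal benefit = demand + MEB = 77.0 - 0.8q.
Set SMB = MC: 77.0 - 0.8q = 34.8 + 3.3q → q* = 10.2927.
Gap = |5.8113 − 10.2927| = 4.4814.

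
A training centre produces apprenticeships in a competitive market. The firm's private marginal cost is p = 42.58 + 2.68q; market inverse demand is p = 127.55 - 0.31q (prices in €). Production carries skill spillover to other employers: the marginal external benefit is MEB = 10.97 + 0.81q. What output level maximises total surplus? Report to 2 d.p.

Social marginal cost = private MC − MEB = 31.61 + 1.87q.
Set SMC = demand: 31.61 + 1.87q = 127.55 - 0.31q → q* = 44.0092.

q* = 44.01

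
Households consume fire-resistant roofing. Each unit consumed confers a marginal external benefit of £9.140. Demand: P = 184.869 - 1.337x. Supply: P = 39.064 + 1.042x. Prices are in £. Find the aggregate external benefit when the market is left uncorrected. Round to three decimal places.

£560.176

Market equilibrium (private): 39.064 + 1.042x = 184.869 - 1.337x → x_m = 61.2884.
Total external benefit = MEB × x_m = 9.140 × 61.2884 = 560.1760.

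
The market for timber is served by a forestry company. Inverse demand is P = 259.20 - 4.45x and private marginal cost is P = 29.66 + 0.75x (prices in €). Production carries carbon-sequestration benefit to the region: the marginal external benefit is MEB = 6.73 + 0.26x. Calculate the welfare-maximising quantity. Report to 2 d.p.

Social marginal cost = private MC − MEB = 22.93 + 0.49x.
Set SMC = demand: 22.93 + 0.49x = 259.20 - 4.45x → x* = 47.8279.

x* = 47.83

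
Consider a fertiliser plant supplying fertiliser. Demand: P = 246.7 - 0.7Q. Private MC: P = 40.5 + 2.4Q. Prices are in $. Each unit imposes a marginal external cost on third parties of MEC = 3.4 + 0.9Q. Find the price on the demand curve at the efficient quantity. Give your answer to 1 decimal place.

P = $211.2

Social marginal cost = private MC + MEC = 43.9 + 3.3Q.
Set SMC = demand: 43.9 + 3.3Q = 246.7 - 0.7Q → Q* = 50.7000.
Consumer price on the demand curve at Q*: 246.7 − 0.7×50.7000 = 211.2100.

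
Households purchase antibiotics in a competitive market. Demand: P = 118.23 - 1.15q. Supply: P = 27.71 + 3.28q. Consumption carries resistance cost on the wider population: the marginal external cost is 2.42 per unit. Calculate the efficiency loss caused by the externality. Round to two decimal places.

Market equilibrium (private): 27.71 + 3.28q = 118.23 - 1.15q → q_m = 20.4334.
Social marginal benefit = demand − MEC = 115.81 - 1.15q.
Set SMB = MC: 115.81 - 1.15q = 27.71 + 3.28q → q* = 19.8871.
The welfare-loss triangle has base |q_m − q*| and height MEC(q_m) (the vertical gap between SMB and MC is zero at q* and MEC at q_m).
DWL = ½ × 0.5463 × 2.4200 = 0.6610.

DWL = 0.66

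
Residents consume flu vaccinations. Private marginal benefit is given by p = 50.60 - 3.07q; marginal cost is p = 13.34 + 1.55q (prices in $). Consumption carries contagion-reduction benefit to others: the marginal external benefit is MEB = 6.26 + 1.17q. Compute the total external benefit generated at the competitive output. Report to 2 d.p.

Market equilibrium (private): 13.34 + 1.55q = 50.60 - 3.07q → q_m = 8.0649.
Total external benefit = ∫₀^{q_m} (6.26 + 1.17q) dq = 6.26×8.0649 + ½×1.17×8.0649² = 88.5362.

$88.54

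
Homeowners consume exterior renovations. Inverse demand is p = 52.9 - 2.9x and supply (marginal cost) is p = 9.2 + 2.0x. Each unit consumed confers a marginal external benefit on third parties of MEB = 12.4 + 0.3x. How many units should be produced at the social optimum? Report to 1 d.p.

Social marginal benefit = demand + MEB = 65.3 - 2.6x.
Set SMB = MC: 65.3 - 2.6x = 9.2 + 2.0x → x* = 12.1957.

x* = 12.2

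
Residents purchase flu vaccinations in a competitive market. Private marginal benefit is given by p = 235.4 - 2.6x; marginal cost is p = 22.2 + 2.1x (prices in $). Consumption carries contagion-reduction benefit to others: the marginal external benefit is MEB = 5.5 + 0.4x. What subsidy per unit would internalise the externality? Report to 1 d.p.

subsidy = $25.8 per unit

Social marginal benefit = demand + MEB = 240.9 - 2.2x.
Set SMB = MC: 240.9 - 2.2x = 22.2 + 2.1x → x* = 50.8605.
The Pigouvian subsidy equals MEB at x*: 5.5 + 0.4×50.8605 = 25.8442.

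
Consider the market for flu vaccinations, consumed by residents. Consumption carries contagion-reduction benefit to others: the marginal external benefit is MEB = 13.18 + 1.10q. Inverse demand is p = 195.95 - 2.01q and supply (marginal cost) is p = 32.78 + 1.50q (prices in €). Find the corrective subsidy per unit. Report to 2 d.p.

Social marginal benefit = demand + MEB = 209.13 - 0.91q.
Set SMB = MC: 209.13 - 0.91q = 32.78 + 1.50q → q* = 73.1743.
The Pigouvian subsidy equals MEB at q*: 13.18 + 1.10×73.1743 = 93.6717.

subsidy = €93.67 per unit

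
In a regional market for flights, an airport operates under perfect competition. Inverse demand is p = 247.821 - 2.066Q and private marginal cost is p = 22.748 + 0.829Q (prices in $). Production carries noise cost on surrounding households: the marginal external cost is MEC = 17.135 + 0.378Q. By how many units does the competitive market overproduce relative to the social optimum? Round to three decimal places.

14.214 units

Market equilibrium (private): 22.748 + 0.829Q = 247.821 - 2.066Q → Q_m = 77.7454.
Social marginal cost = private MC + MEC = 39.883 + 1.207Q.
Set SMC = demand: 39.883 + 1.207Q = 247.821 - 2.066Q → Q* = 63.5313.
Gap = |77.7454 − 63.5313| = 14.2141.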